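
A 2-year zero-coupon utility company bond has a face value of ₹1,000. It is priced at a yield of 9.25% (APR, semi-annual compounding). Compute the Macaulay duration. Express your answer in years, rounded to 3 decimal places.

A zero-coupon bond has a single cash flow at maturity, so its Macaulay duration equals its maturity: 2 years.
(Equivalently: 4 semi-annual periods ÷ 2 = 2 years.)

2.000 years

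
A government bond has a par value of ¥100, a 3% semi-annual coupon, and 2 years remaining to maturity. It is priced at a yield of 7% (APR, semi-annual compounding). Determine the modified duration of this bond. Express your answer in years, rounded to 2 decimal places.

1.89 years

Periodic yield y = 0.035. First find Macaulay duration:
  t   CF        PV=CF/(1+0.035)^t    t·PV
  1         1.50         1.4493         1.4493
  2         1.50         1.4003         2.8005
  3         1.50         1.3529         4.0587
  4       101.50        88.4514       353.8055
  Σ                     92.6538       362.1141
P = 92.6538; Macaulay duration = 362.1141 / 92.6538 = 3.90825 half-year periods = 1.95412 years.
Modified duration = D_Mac / (1 + y) = 1.95412 / 1.035 = 1.88804 years.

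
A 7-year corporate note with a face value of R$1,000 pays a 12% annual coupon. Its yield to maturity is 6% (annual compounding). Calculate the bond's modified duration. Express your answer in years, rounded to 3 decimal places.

5.074 years

Periodic yield y = 0.06. First find Macaulay duration:
  t   CF        PV=CF/(1+0.06)^t    t·PV
  1       120.00       113.2075       113.2075
  2       120.00       106.7996       213.5991
  3       120.00       100.7543       302.2629
  4       120.00        95.0512       380.2050
  5       120.00        89.6710       448.3549
  6       120.00        84.5953       507.5716
  7     1,120.00       744.8640     5,214.0478
  Σ                  1,334.9429     7,179.2489
P = 1,334.9429; Macaulay duration = 7,179.2489 / 1,334.9429 = 5.37794 years.
Modified duration = D_Mac / (1 + y) = 5.37794 / 1.06 = 5.07353 years.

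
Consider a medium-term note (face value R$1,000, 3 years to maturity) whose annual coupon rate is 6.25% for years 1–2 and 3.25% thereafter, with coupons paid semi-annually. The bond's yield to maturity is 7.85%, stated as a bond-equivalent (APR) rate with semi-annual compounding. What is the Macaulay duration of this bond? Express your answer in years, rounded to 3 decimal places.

2.777 years

Periodic yield y = 0.03925. Discount each cash flow and weight by its period:
  t   CF        PV=CF/(1+0.03925)^t    t·PV
  1        31.25        30.0698        30.0698
  2        31.25        28.9341        57.8682
  3        31.25        27.8413        83.5240
  4        31.25        26.7898       107.1593
  5        16.25        13.4046        67.0229
  6     1,016.25       806.6411     4,839.8467
  Σ                    933.6807     5,185.4909
Price P = Σ PV = 933.6807.
Macaulay duration = Σ(t·PV) / P = 5,185.4909 / 933.6807 = 5.55382 half-year periods.
In years: 5.55382 / 2 = 2.77691 years.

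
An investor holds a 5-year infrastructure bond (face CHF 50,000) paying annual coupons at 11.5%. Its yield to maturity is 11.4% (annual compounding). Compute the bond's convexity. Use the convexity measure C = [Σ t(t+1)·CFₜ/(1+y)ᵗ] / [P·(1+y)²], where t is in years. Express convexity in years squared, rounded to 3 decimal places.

18.266

With y = 0.114:
  t   CF        PV=CF/(1+0.114)^t    t·PV        t(t+1)·PV
  1     5,750.00     5,161.5799     5,161.5799      10,323.1598
  2     5,750.00     4,633.3751     9,266.7503      27,800.2508
  3     5,750.00     4,159.2236    12,477.6709      49,910.6836
  4     5,750.00     3,733.5939    14,934.3757      74,671.8785
  5    55,750.00    32,495.1778   162,475.8890     974,855.3339
  Σ                 50,182.9504   204,316.2657   1,137,561.3065
P = 50,182.9504.
Convexity = Σ t(t+1)·PV / [P·(1+y)²] = 1,137,561.3065 / (50,182.9504 × 1.240996) = 18.26620.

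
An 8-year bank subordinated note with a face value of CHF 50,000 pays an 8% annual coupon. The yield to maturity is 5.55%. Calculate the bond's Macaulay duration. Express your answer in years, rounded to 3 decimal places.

Periodic yield y = 0.0555. Discount each cash flow and weight by its year:
  t   CF        PV=CF/(1+0.0555)^t    t·PV
  1     4,000.00     3,789.6731     3,789.6731
  2     4,000.00     3,590.4056     7,180.8113
  3     4,000.00     3,401.6159    10,204.8478
  4     4,000.00     3,222.7531    12,891.0126
  5     4,000.00     3,053.2953    15,266.4763
  6     4,000.00     2,892.7478    17,356.4865
  7     4,000.00     2,740.6421    19,184.4948
  8    54,000.00    35,053.2152   280,425.7213
  Σ                 57,744.3482   366,299.5238
Price P = Σ PV = 57,744.3482.
Macaulay duration = Σ(t·PV) / P = 366,299.5238 / 57,744.3482 = 6.34347 years.

6.343 years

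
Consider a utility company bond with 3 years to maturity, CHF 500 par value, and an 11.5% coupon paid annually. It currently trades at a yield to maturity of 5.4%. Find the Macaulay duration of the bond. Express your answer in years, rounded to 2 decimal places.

Periodic yield y = 0.054. Discount each cash flow and weight by its year:
  t   CF        PV=CF/(1+0.054)^t    t·PV
  1        57.50        54.5541        54.5541
  2        57.50        51.7591       103.5182
  3       557.50       476.1273     1,428.3818
  Σ                    582.4404     1,586.4540
Price P = Σ PV = 582.4404.
Macaulay duration = Σ(t·PV) / P = 1,586.4540 / 582.4404 = 2.72380 years.

2.72 years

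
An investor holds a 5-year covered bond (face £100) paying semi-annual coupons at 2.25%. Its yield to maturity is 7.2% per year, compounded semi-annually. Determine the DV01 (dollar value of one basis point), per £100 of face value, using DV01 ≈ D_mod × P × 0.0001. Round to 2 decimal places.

Periodic yield y = 0.036.
  t   CF        PV=CF/(1+0.036)^t    t·PV
  1        1.125         1.0859         1.0859
  2        1.125         1.0482         2.0963
  3        1.125         1.0118         3.0353
  4        1.125         0.9766         3.9064
  5        1.125         0.9427         4.7133
  6        1.125         0.9099         5.4594
  7        1.125         0.8783         6.1480
  8        1.125         0.8478         6.7821
  9        1.125         0.8183         7.3647
  10     101.125        71.0004       710.0043
  Σ                     79.5198       750.5957
P = 79.5198; D_Mac = 9.43911 half-year periods = 4.71955 yrs; D_mod = 4.55555 yrs.
DV01 ≈ 4.55555 × 79.5198 × 0.0001 = 0.036226.

£0.04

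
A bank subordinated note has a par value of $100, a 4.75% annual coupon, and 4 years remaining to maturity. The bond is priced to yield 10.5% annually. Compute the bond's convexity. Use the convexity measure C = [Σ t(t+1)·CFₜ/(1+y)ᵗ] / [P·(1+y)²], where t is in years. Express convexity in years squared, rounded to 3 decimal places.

14.781

With y = 0.105:
  t   CF        PV=CF/(1+0.105)^t    t·PV        t(t+1)·PV
  1         4.75         4.2986         4.2986           8.5973
  2         4.75         3.8902         7.7803          23.3410
  3         4.75         3.5205        10.5616          42.2462
  4       104.75        70.2595       281.0379       1,405.1896
  Σ                     81.9688       303.6785       1,479.3741
P = 81.9688.
Convexity = Σ t(t+1)·PV / [P·(1+y)²] = 1,479.3741 / (81.9688 × 1.221025) = 14.78103.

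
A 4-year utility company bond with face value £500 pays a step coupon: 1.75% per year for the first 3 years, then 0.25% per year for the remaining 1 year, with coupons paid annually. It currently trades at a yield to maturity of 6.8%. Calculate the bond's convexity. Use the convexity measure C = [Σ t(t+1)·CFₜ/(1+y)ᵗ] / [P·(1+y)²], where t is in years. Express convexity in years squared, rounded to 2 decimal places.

With y = 0.068:
  t   CF        PV=CF/(1+0.068)^t    t·PV        t(t+1)·PV
  1         8.75         8.1929         8.1929          16.3858
  2         8.75         7.6712        15.3425          46.0274
  3         8.75         7.1828        21.5484          86.1937
  4       501.25       385.2737     1,541.0948       7,705.4742
  Σ                    408.3206     1,586.1786       7,854.0811
P = 408.3206.
Convexity = Σ t(t+1)·PV / [P·(1+y)²] = 7,854.0811 / (408.3206 × 1.140624) = 16.86365.

16.86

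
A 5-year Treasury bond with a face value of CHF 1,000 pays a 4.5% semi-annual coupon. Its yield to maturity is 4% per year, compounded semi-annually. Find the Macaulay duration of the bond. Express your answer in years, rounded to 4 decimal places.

4.5391 years

Periodic yield y = 0.02. Discount each cash flow and weight by its period:
  t   CF        PV=CF/(1+0.02)^t    t·PV
  1        22.50        22.0588        22.0588
  2        22.50        21.6263        43.2526
  3        22.50        21.2023        63.6068
  4        22.50        20.7865        83.1461
  5        22.50        20.3789       101.8947
  6        22.50        19.9794       119.8761
  7        22.50        19.5876       137.1132
  8        22.50        19.2035       153.6283
  9        22.50        18.8270       169.4429
  10    1,022.50       838.8061     8,388.0614
  Σ                  1,022.4565     9,282.0809
Price P = Σ PV = 1,022.4565.
Macaulay duration = Σ(t·PV) / P = 9,282.0809 / 1,022.4565 = 9.07822 half-year periods.
In years: 9.07822 / 2 = 4.53911 years.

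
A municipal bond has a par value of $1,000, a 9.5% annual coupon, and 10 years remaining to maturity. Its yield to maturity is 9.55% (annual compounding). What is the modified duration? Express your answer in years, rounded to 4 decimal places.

Periodic yield y = 0.0955. First find Macaulay duration:
  t   CF        PV=CF/(1+0.0955)^t    t·PV
  1        95.00        86.7184        86.7184
  2        95.00        79.1587       158.3175
  3        95.00        72.2581       216.7743
  4        95.00        65.9590       263.8360
  5        95.00        60.2090       301.0452
  6        95.00        54.9603       329.7620
  7        95.00        50.1692       351.1842
  8        95.00        45.7957       366.3655
  9        95.00        41.8035       376.2311
  10    1,095.00       439.8355     4,398.3552
  Σ                    996.8674     6,848.5893
P = 996.8674; Macaulay duration = 6,848.5893 / 996.8674 = 6.87011 years.
Modified duration = D_Mac / (1 + y) = 6.87011 / 1.0955 = 6.27121 years.

6.2712 years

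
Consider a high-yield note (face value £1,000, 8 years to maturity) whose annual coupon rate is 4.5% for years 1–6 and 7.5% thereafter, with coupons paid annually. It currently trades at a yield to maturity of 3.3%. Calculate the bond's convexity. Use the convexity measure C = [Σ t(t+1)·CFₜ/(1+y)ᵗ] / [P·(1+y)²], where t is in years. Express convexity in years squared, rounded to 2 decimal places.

55.86

With y = 0.033:
  t   CF        PV=CF/(1+0.033)^t    t·PV        t(t+1)·PV
  1        45.00        43.5624        43.5624          87.1249
  2        45.00        42.1708        84.3416         253.0248
  3        45.00        40.8236       122.4709         489.8835
  4        45.00        39.5195       158.0779         790.3896
  5        45.00        38.2570       191.2850       1,147.7100
  6        45.00        37.0348       222.2091       1,555.4637
  7        75.00        59.7529       418.2703       3,346.1626
  8     1,075.00       829.0980     6,632.7844      59,695.0594
  Σ                  1,130.2191     7,873.0016      67,364.8184
P = 1,130.2191.
Convexity = Σ t(t+1)·PV / [P·(1+y)²] = 67,364.8184 / (1,130.2191 × 1.067089) = 55.85600.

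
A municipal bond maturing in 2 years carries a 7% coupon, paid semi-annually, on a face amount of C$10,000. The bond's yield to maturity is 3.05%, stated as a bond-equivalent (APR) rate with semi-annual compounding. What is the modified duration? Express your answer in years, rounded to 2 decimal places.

1.88 years

Periodic yield y = 0.01525. First find Macaulay duration:
  t   CF        PV=CF/(1+0.01525)^t    t·PV
  1       350.00       344.7427       344.7427
  2       350.00       339.5643       679.1286
  3       350.00       334.4637     1,003.3912
  4    10,350.00     9,742.0052    38,968.0208
  Σ                 10,760.7759    40,995.2834
P = 10,760.7759; Macaulay duration = 40,995.2834 / 10,760.7759 = 3.80970 half-year periods = 1.90485 years.
Modified duration = D_Mac / (1 + y) = 1.90485 / 1.01525 = 1.87624 years.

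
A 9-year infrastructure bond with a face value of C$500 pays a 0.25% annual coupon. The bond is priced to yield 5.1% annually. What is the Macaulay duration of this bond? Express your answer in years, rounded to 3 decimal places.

8.883 years

Periodic yield y = 0.051. Discount each cash flow and weight by its year:
  t   CF        PV=CF/(1+0.051)^t    t·PV
  1         1.25         1.1893         1.1893
  2         1.25         1.1316         2.2633
  3         1.25         1.0767         3.2302
  4         1.25         1.0245         4.0979
  5         1.25         0.9748         4.8738
  6         1.25         0.9275         5.5647
  7         1.25         0.8825         6.1772
  8         1.25         0.8396         6.7170
  9       501.25       320.3538     2,883.1846
  Σ                    328.4003     2,917.2980
Price P = Σ PV = 328.4003.
Macaulay duration = Σ(t·PV) / P = 2,917.2980 / 328.4003 = 8.88336 years.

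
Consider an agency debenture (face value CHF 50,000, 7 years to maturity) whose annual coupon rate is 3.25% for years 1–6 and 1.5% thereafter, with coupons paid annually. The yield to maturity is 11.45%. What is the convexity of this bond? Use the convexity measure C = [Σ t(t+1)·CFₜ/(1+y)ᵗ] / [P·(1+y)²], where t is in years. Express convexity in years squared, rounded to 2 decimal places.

37.96

With y = 0.1145:
  t   CF        PV=CF/(1+0.1145)^t    t·PV        t(t+1)·PV
  1     1,625.00     1,458.0529     1,458.0529       2,916.1059
  2     1,625.00     1,308.2575     2,616.5149       7,849.5448
  3     1,625.00     1,173.8515     3,521.5544      14,086.2176
  4     1,625.00     1,053.2539     4,213.0156      21,065.0779
  5     1,625.00       945.0461     4,725.2306      28,351.3835
  6     1,625.00       847.9552     5,087.7314      35,614.1201
  7    50,750.00    23,761.5921   166,331.1449   1,330,649.1592
  Σ                 30,548.0092   187,953.2448   1,440,531.6089
P = 30,548.0092.
Convexity = Σ t(t+1)·PV / [P·(1+y)²] = 1,440,531.6089 / (30,548.0092 × 1.242110) = 37.96468.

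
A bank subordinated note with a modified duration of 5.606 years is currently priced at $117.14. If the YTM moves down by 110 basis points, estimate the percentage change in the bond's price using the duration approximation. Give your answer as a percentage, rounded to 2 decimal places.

Duration approximation: ΔP/P ≈ -D_mod · Δy = -5.606 × (-0.011) = +0.061666.
As a percentage: +6.1666%.

+6.17%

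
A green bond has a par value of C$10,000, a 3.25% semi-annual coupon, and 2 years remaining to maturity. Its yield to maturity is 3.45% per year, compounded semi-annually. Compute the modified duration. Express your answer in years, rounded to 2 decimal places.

Periodic yield y = 0.01725. First find Macaulay duration:
  t   CF        PV=CF/(1+0.01725)^t    t·PV
  1       162.50       159.7444       159.7444
  2       162.50       157.0355       314.0711
  3       162.50       154.3726       463.1179
  4    10,162.50     9,490.5147    37,962.0587
  Σ                  9,961.6672    38,898.9920
P = 9,961.6672; Macaulay duration = 38,898.9920 / 9,961.6672 = 3.90487 half-year periods = 1.95243 years.
Modified duration = D_Mac / (1 + y) = 1.95243 / 1.01725 = 1.91933 years.

1.92 years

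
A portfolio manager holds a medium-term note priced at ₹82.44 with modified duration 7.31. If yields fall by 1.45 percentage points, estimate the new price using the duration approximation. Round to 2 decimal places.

Duration approximation: ΔP/P ≈ -D_mod · Δy = -7.31 × (-0.0145) = +0.105995.
New price ≈ 82.44 × (1 + 0.105995) = 91.1782278.

₹91.18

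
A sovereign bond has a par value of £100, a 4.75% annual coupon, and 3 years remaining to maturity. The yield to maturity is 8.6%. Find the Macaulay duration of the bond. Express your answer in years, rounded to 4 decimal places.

Periodic yield y = 0.086. Discount each cash flow and weight by its year:
  t   CF        PV=CF/(1+0.086)^t    t·PV
  1         4.75         4.3738         4.3738
  2         4.75         4.0275         8.0550
  3       104.75        81.7833       245.3499
  Σ                     90.1846       257.7787
Price P = Σ PV = 90.1846.
Macaulay duration = Σ(t·PV) / P = 257.7787 / 90.1846 = 2.85834 years.

2.8583 years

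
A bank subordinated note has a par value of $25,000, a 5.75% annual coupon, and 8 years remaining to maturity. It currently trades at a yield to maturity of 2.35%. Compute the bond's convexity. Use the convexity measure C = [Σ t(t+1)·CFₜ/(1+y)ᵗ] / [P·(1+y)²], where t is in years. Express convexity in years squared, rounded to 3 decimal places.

54.987

With y = 0.0235:
  t   CF        PV=CF/(1+0.0235)^t    t·PV        t(t+1)·PV
  1     1,437.50     1,404.4944     1,404.4944       2,808.9888
  2     1,437.50     1,372.2466     2,744.4932       8,233.4795
  3     1,437.50     1,340.7392     4,022.2176      16,088.8706
  4     1,437.50     1,309.9553     5,239.8211      26,199.1053
  5     1,437.50     1,279.8781     6,399.3907      38,396.3439
  6     1,437.50     1,250.4916     7,502.9495      52,520.6463
  7     1,437.50     1,221.7798     8,552.4583      68,419.6663
  8    26,437.50    21,954.1996   175,633.5970   1,580,702.3726
  Σ                 31,133.7845   211,499.4216   1,793,369.4733
P = 31,133.7845.
Convexity = Σ t(t+1)·PV / [P·(1+y)²] = 1,793,369.4733 / (31,133.7845 × 1.047552) = 54.98727.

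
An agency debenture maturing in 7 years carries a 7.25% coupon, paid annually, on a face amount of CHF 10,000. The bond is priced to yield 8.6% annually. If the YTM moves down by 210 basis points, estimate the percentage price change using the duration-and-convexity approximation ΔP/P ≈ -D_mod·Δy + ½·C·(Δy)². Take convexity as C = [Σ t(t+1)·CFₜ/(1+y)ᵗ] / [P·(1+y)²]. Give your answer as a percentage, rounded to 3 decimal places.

+11.767%

With y = 0.086:
  t   CF        PV=CF/(1+0.086)^t    t·PV        t(t+1)·PV
  1       725.00       667.5875       667.5875       1,335.1750
  2       725.00       614.7214     1,229.4429       3,688.3286
  3       725.00       566.0418     1,698.1255       6,792.5020
  4       725.00       521.2172     2,084.8686      10,424.3432
  5       725.00       479.9421     2,399.7107      14,398.2641
  6       725.00       441.9357     2,651.6140      18,561.2981
  7    10,725.00     6,019.8896    42,139.2269     337,113.8156
  Σ                  9,311.3353    52,870.5761     392,313.7265
P = 9,311.3353; D_Mac = 5.67809 yrs; D_mod = 5.22844 yrs; C = 35.72415.
Duration effect: -5.22844 × (-0.021) = +0.109797
Convexity effect: 0.5 × 35.72415 × (-0.021)² = +0.0078772
ΔP/P ≈ +0.109797 + 0.0078772 = +0.117674 = +11.7674%.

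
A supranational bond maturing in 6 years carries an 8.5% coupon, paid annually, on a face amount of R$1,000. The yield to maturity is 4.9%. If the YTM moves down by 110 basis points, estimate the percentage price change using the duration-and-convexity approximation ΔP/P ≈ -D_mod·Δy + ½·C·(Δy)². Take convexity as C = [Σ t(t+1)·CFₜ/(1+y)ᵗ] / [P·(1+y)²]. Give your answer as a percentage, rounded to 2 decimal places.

+5.46%

With y = 0.049:
  t   CF        PV=CF/(1+0.049)^t    t·PV        t(t+1)·PV
  1        85.00        81.0296        81.0296         162.0591
  2        85.00        77.2446       154.4891         463.4674
  3        85.00        73.6364       220.9092         883.6366
  4        85.00        70.1967       280.7870       1,403.9349
  5        85.00        66.9178       334.5889       2,007.5332
  6     1,085.00       814.2857     4,885.7142      34,199.9995
  Σ                  1,183.3107     5,957.5179      39,120.6307
P = 1,183.3107; D_Mac = 5.03462 yrs; D_mod = 4.79945 yrs; C = 30.04388.
Duration effect: -4.79945 × (-0.011) = +0.052794
Convexity effect: 0.5 × 30.04388 × (-0.011)² = +0.0018177
ΔP/P ≈ +0.052794 + 0.0018177 = +0.054612 = +5.4612%.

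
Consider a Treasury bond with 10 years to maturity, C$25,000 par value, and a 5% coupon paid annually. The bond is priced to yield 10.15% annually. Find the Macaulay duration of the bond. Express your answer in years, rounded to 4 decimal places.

Periodic yield y = 0.1015. Discount each cash flow and weight by its year:
  t   CF        PV=CF/(1+0.1015)^t    t·PV
  1     1,250.00     1,134.8162     1,134.8162
  2     1,250.00     1,030.2462     2,060.4923
  3     1,250.00       935.3120     2,805.9360
  4     1,250.00       849.1257     3,396.5030
  5     1,250.00       770.8813     3,854.4065
  6     1,250.00       699.8468     4,199.0810
  7     1,250.00       635.3580     4,447.5060
  8     1,250.00       576.8116     4,614.4930
  9     1,250.00       523.6601     4,712.9411
  10   26,250.00     9,983.5338    99,835.3381
  Σ                 17,139.5918   131,061.5131
Price P = Σ PV = 17,139.5918.
Macaulay duration = Σ(t·PV) / P = 131,061.5131 / 17,139.5918 = 7.64671 years.

7.6467 years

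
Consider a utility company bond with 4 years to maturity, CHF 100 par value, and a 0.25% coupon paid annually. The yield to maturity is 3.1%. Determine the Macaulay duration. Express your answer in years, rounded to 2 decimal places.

3.98 years

Periodic yield y = 0.031. Discount each cash flow and weight by its year:
  t   CF        PV=CF/(1+0.031)^t    t·PV
  1         0.25         0.2425         0.2425
  2         0.25         0.2352         0.4704
  3         0.25         0.2281         0.6844
  4       100.25        88.7258       354.9030
  Σ                     89.4316       356.3003
Price P = Σ PV = 89.4316.
Macaulay duration = Σ(t·PV) / P = 356.3003 / 89.4316 = 3.98406 years.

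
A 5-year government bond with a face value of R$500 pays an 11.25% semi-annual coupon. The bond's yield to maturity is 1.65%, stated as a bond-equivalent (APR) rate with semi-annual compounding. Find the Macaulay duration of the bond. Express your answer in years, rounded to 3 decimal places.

4.158 years

Periodic yield y = 0.00825. Discount each cash flow and weight by its period:
  t   CF        PV=CF/(1+0.00825)^t    t·PV
  1       28.125        27.8949        27.8949
  2       28.125        27.6666        55.3332
  3       28.125        27.4402        82.3207
  4       28.125        27.2157       108.8628
  5       28.125        26.9930       134.9651
  6       28.125        26.7721       160.6329
  7       28.125        26.5531       185.8716
  8       28.125        26.3358       210.6865
  9       28.125        26.1203       235.0829
  10     528.125       486.4682     4,864.6816
  Σ                    729.4600     6,066.3321
Price P = Σ PV = 729.4600.
Macaulay duration = Σ(t·PV) / P = 6,066.3321 / 729.4600 = 8.31620 half-year periods.
In years: 8.31620 / 2 = 4.15810 years.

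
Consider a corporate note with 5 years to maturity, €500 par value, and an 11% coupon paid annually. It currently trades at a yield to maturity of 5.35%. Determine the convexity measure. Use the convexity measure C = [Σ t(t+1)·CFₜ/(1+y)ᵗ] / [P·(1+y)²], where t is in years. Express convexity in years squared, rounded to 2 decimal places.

21.31

With y = 0.0535:
  t   CF        PV=CF/(1+0.0535)^t    t·PV        t(t+1)·PV
  1        55.00        52.2069        52.2069         104.4139
  2        55.00        49.5557        99.1114         297.3342
  3        55.00        47.0391       141.1173         564.4693
  4        55.00        44.6503       178.6013         893.0063
  5       555.00       427.6813     2,138.4066      12,830.4396
  Σ                    621.1334     2,609.4435      14,689.6633
P = 621.1334.
Convexity = Σ t(t+1)·PV / [P·(1+y)²] = 14,689.6633 / (621.1334 × 1.109862) = 21.30875.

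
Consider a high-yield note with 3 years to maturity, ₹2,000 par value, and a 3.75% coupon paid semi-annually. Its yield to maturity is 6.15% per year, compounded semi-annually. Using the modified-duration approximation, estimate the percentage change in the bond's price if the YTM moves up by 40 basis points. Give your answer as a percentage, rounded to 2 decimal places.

-1.11%

Periodic yield y = 0.03075. Modified duration first:
  t   CF        PV=CF/(1+0.03075)^t    t·PV
  1        37.50        36.3813        36.3813
  2        37.50        35.2959        70.5919
  3        37.50        34.2430       102.7289
  4        37.50        33.2214       132.8856
  5        37.50        32.2303       161.1516
  6     2,037.50     1,698.9381    10,193.6286
  Σ                  1,870.3100    10,697.3678
P = 1,870.3100; D_Mac = 5.71957 half-year periods = 2.85978 yrs; D_mod = 2.85978/(1+0.03075) = 2.77447 yrs.
ΔP/P ≈ -D_mod · Δy = -2.77447 × (+0.004) = -0.011098 = -1.1098%.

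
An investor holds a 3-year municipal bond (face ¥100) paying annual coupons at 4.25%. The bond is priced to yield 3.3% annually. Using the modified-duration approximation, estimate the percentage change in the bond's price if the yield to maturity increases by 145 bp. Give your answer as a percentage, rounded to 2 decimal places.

-4.04%

Periodic yield y = 0.033. Modified duration first:
  t   CF        PV=CF/(1+0.033)^t    t·PV
  1         4.25         4.1142         4.1142
  2         4.25         3.9828         7.9656
  3       104.25        94.5747       283.7242
  Σ                    102.6718       295.8040
P = 102.6718; D_Mac = 2.88107 yrs; D_mod = 2.88107/(1+0.033) = 2.78903 yrs.
ΔP/P ≈ -D_mod · Δy = -2.78903 × (+0.0145) = -0.040441 = -4.0441%.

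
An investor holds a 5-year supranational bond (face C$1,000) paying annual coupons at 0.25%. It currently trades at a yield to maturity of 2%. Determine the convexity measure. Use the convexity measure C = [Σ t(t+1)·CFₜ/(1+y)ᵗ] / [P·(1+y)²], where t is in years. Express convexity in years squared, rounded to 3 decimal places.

28.634

With y = 0.02:
  t   CF        PV=CF/(1+0.02)^t    t·PV        t(t+1)·PV
  1         2.50         2.4510         2.4510           4.9020
  2         2.50         2.4029         4.8058          14.4175
  3         2.50         2.3558         7.0674          28.2697
  4         2.50         2.3096         9.2385          46.1923
  5     1,002.50       907.9951     4,539.9757      27,239.8541
  Σ                    917.5145     4,563.5384      27,333.6355
P = 917.5145.
Convexity = Σ t(t+1)·PV / [P·(1+y)²] = 27,333.6355 / (917.5145 × 1.040400) = 28.63414.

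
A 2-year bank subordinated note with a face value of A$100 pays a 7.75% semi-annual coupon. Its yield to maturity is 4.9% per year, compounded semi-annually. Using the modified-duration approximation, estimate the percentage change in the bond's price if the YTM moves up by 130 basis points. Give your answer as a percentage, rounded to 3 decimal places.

-2.403%

Periodic yield y = 0.0245. Modified duration first:
  t   CF        PV=CF/(1+0.0245)^t    t·PV
  1        3.875         3.7823         3.7823
  2        3.875         3.6919         7.3838
  3        3.875         3.6036        10.8108
  4      103.875        94.2895       377.1579
  Σ                    105.3673       399.1347
P = 105.3673; D_Mac = 3.78803 half-year periods = 1.89402 yrs; D_mod = 1.89402/(1+0.0245) = 1.84872 yrs.
ΔP/P ≈ -D_mod · Δy = -1.84872 × (+0.013) = -0.024033 = -2.4033%.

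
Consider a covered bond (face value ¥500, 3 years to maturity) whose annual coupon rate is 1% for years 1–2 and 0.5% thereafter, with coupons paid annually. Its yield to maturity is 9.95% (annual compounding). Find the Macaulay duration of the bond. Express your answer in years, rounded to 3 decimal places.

Periodic yield y = 0.0995. Discount each cash flow and weight by its year:
  t   CF        PV=CF/(1+0.0995)^t    t·PV
  1         5.00         4.5475         4.5475
  2         5.00         4.1360         8.2720
  3       502.50       378.0510     1,134.1529
  Σ                    386.7345     1,146.9724
Price P = Σ PV = 386.7345.
Macaulay duration = Σ(t·PV) / P = 1,146.9724 / 386.7345 = 2.96579 years.

2.966 years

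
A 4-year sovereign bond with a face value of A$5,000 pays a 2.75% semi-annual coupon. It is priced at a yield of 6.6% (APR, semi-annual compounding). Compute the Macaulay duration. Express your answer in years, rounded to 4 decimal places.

Periodic yield y = 0.033. Discount each cash flow and weight by its period:
  t   CF        PV=CF/(1+0.033)^t    t·PV
  1        68.75        66.5537        66.5537
  2        68.75        64.4276       128.8552
  3        68.75        62.3694       187.1083
  4        68.75        60.3770       241.5079
  5        68.75        58.4482       292.2410
  6        68.75        56.5810       339.4861
  7        68.75        54.7735       383.4145
  8     5,068.75     3,909.2937    31,274.3496
  Σ                  4,332.8242    32,913.5163
Price P = Σ PV = 4,332.8242.
Macaulay duration = Σ(t·PV) / P = 32,913.5163 / 4,332.8242 = 7.59632 half-year periods.
In years: 7.59632 / 2 = 3.79816 years.

3.7982 years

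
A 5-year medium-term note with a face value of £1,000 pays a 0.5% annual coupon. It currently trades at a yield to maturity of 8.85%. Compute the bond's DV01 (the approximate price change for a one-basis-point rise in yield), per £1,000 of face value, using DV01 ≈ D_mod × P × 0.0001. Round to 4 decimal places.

£0.3057

Periodic yield y = 0.0885.
  t   CF        PV=CF/(1+0.0885)^t    t·PV
  1         5.00         4.5935         4.5935
  2         5.00         4.2200         8.4400
  3         5.00         3.8769        11.6307
  4         5.00         3.5617        14.2468
  5     1,005.00       657.6940     3,288.4701
  Σ                    673.9461     3,327.3811
P = 673.9461; D_Mac = 4.93716 yrs; D_mod = 4.53575 yrs.
DV01 ≈ 4.53575 × 673.9461 × 0.0001 = 0.305685.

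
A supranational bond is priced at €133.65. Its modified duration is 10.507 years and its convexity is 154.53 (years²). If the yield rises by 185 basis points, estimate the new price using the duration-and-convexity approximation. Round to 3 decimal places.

Duration effect: -D_mod·Δy = -10.507 × (+0.0185) = -0.1943795
Convexity effect: ½·C·(Δy)² = 0.5 × 154.53 × (0.0185)² = +0.02644394625
ΔP/P ≈ -0.1943795 + 0.02644394625 = -0.16793555375
New price ≈ 133.65 × (1 - 0.16793555375) = 111.2054132413125.

€111.205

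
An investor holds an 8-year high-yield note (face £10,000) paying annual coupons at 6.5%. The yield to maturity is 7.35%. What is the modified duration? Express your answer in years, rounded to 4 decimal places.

5.9989 years

Periodic yield y = 0.0735. First find Macaulay duration:
  t   CF        PV=CF/(1+0.0735)^t    t·PV
  1       650.00       605.4960       605.4960
  2       650.00       564.0392     1,128.0783
  3       650.00       525.4207     1,576.2622
  4       650.00       489.4464     1,957.7857
  5       650.00       455.9352     2,279.6759
  6       650.00       424.7184     2,548.3103
  7       650.00       395.6389     2,769.4725
  8    10,650.00     6,038.5577    48,308.4613
  Σ                  9,499.2525    61,173.5423
P = 9,499.2525; Macaulay duration = 61,173.5423 / 9,499.2525 = 6.43983 years.
Modified duration = D_Mac / (1 + y) = 6.43983 / 1.0735 = 5.99891 years.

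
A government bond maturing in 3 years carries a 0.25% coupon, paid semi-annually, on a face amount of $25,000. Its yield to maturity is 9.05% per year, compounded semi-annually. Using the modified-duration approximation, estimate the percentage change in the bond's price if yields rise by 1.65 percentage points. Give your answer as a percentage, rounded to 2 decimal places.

Periodic yield y = 0.04525. Modified duration first:
  t   CF        PV=CF/(1+0.04525)^t    t·PV
  1        31.25        29.8972        29.8972
  2        31.25        28.6029        57.2057
  3        31.25        27.3646        82.0939
  4        31.25        26.1800       104.7199
  5        31.25        25.0466       125.2331
  6    25,031.25    19,193.8228   115,162.9366
  Σ                 19,330.9140   115,562.0864
P = 19,330.9140; D_Mac = 5.97810 half-year periods = 2.98905 yrs; D_mod = 2.98905/(1+0.04525) = 2.85965 yrs.
ΔP/P ≈ -D_mod · Δy = -2.85965 × (+0.0165) = -0.047184 = -4.7184%.

-4.72%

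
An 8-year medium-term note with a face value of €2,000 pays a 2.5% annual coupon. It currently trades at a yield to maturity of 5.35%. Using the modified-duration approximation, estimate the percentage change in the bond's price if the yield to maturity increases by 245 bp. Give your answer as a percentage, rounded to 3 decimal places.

Periodic yield y = 0.0535. Modified duration first:
  t   CF        PV=CF/(1+0.0535)^t    t·PV
  1        50.00        47.4608        47.4608
  2        50.00        45.0506        90.1013
  3        50.00        42.7628       128.2885
  4        50.00        40.5912       162.3648
  5        50.00        38.5298       192.6492
  6        50.00        36.5732       219.4391
  7        50.00        34.7159       243.0112
  8     2,050.00     1,351.0690    10,808.5523
  Σ                  1,636.7535    11,891.8672
P = 1,636.7535; D_Mac = 7.26552 yrs; D_mod = 7.26552/(1+0.0535) = 6.89656 yrs.
ΔP/P ≈ -D_mod · Δy = -6.89656 × (+0.0245) = -0.168966 = -16.8966%.

-16.897%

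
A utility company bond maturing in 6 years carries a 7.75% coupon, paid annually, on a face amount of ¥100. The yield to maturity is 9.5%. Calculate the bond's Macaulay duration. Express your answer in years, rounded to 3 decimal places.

4.974 years

Periodic yield y = 0.095. Discount each cash flow and weight by its year:
  t   CF        PV=CF/(1+0.095)^t    t·PV
  1         7.75         7.0776         7.0776
  2         7.75         6.4636        12.9272
  3         7.75         5.9028        17.7085
  4         7.75         5.3907        21.5628
  5         7.75         4.9230        24.6151
  6       107.75        62.5076       375.0454
  Σ                     92.2653       458.9365
Price P = Σ PV = 92.2653.
Macaulay duration = Σ(t·PV) / P = 458.9365 / 92.2653 = 4.97410 years.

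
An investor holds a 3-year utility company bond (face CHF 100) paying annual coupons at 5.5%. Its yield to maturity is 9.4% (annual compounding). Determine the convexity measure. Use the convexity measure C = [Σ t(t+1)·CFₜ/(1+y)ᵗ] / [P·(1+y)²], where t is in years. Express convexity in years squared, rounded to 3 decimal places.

9.305

With y = 0.094:
  t   CF        PV=CF/(1+0.094)^t    t·PV        t(t+1)·PV
  1         5.50         5.0274         5.0274          10.0548
  2         5.50         4.5955         9.1909          27.5727
  3       105.50        80.5750       241.7251         966.9004
  Σ                     90.1979       255.9434       1,004.5279
P = 90.1979.
Convexity = Σ t(t+1)·PV / [P·(1+y)²] = 1,004.5279 / (90.1979 × 1.196836) = 9.30531.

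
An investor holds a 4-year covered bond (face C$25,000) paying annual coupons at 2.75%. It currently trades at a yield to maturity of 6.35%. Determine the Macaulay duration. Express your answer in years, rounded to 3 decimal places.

Periodic yield y = 0.0635. Discount each cash flow and weight by its year:
  t   CF        PV=CF/(1+0.0635)^t    t·PV
  1       687.50       646.4504       646.4504
  2       687.50       607.8518     1,215.7036
  3       687.50       571.5579     1,714.6737
  4    25,687.50    20,080.3770    80,321.5080
  Σ                 21,906.2371    83,898.3357
Price P = Σ PV = 21,906.2371.
Macaulay duration = Σ(t·PV) / P = 83,898.3357 / 21,906.2371 = 3.82988 years.

3.830 years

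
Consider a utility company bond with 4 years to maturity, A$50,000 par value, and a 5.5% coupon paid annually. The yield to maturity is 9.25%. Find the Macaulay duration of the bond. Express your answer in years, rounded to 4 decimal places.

3.6754 years

Periodic yield y = 0.0925. Discount each cash flow and weight by its year:
  t   CF        PV=CF/(1+0.0925)^t    t·PV
  1     2,750.00     2,517.1625     2,517.1625
  2     2,750.00     2,304.0389     4,608.0778
  3     2,750.00     2,108.9601     6,326.8802
  4    52,750.00    37,028.5479   148,114.1917
  Σ                 43,958.7093   161,566.3121
Price P = Σ PV = 43,958.7093.
Macaulay duration = Σ(t·PV) / P = 161,566.3121 / 43,958.7093 = 3.67541 years.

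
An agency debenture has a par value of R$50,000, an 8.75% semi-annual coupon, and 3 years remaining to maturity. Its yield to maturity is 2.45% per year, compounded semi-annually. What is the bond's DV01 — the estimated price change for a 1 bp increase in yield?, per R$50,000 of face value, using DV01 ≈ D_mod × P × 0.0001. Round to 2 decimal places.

Periodic yield y = 0.01225.
  t   CF        PV=CF/(1+0.01225)^t    t·PV
  1     2,187.50     2,161.0274     2,161.0274
  2     2,187.50     2,134.8752     4,269.7504
  3     2,187.50     2,109.0395     6,327.1184
  4     2,187.50     2,083.5164     8,334.0655
  5     2,187.50     2,058.3022    10,291.5109
  6    52,187.50    48,510.9501   291,065.7004
  Σ                 59,057.7107   322,449.1730
P = 59,057.7107; D_Mac = 5.45990 half-year periods = 2.72995 yrs; D_mod = 2.69691 yrs.
DV01 ≈ 2.69691 × 59,057.7107 × 0.0001 = 15.927349.

R$15.93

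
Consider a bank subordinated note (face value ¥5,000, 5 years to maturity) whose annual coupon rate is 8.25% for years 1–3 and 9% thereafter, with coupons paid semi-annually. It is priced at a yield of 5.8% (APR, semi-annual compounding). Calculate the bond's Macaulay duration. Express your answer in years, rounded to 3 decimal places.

4.242 years

Periodic yield y = 0.029. Discount each cash flow and weight by its period:
  t   CF        PV=CF/(1+0.029)^t    t·PV
  1       206.25       200.4373       200.4373
  2       206.25       194.7885       389.5769
  3       206.25       189.2988       567.8964
  4       206.25       183.9638       735.8553
  5       206.25       178.7792       893.8962
  6       206.25       173.7408     1,042.4445
  7       225.00       184.1938     1,289.3563
  8       225.00       179.0027     1,432.0214
  9       225.00       173.9579     1,565.6211
  10    5,225.00     3,925.8396    39,258.3956
  Σ                  5,584.0023    47,375.5010
Price P = Σ PV = 5,584.0023.
Macaulay duration = Σ(t·PV) / P = 47,375.5010 / 5,584.0023 = 8.48415 half-year periods.
In years: 8.48415 / 2 = 4.24207 years.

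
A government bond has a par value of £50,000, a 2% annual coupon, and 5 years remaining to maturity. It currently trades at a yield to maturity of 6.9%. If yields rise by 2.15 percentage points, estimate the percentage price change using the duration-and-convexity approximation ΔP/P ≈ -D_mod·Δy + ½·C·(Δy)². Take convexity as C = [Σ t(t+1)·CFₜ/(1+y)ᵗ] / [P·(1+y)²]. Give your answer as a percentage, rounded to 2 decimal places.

-9.04%

With y = 0.069:
  t   CF        PV=CF/(1+0.069)^t    t·PV        t(t+1)·PV
  1     1,000.00       935.4537       935.4537       1,870.9074
  2     1,000.00       875.0736     1,750.1472       5,250.4417
  3     1,000.00       818.5908     2,455.7725       9,823.0902
  4     1,000.00       765.7538     3,063.0153      15,315.0767
  5    51,000.00    36,532.6899   182,663.4493   1,095,980.6960
  Σ                 39,927.5619   190,867.8381   1,128,240.2119
P = 39,927.5619; D_Mac = 4.78035 yrs; D_mod = 4.47180 yrs; C = 24.72711.
Duration effect: -4.47180 × (+0.0215) = -0.096144
Convexity effect: 0.5 × 24.72711 × (0.0215)² = +0.0057151
ΔP/P ≈ -0.096144 + 0.0057151 = -0.090429 = -9.0429%.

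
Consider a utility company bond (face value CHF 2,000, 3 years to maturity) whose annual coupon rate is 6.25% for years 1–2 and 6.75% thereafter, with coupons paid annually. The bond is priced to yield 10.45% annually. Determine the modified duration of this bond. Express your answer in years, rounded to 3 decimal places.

2.551 years

Periodic yield y = 0.1045. First find Macaulay duration:
  t   CF        PV=CF/(1+0.1045)^t    t·PV
  1       125.00       113.1734       113.1734
  2       125.00       102.4657       204.9314
  3     2,135.00     1,584.5309     4,753.5928
  Σ                  1,800.1700     5,071.6976
P = 1,800.1700; Macaulay duration = 5,071.6976 / 1,800.1700 = 2.81734 years.
Modified duration = D_Mac / (1 + y) = 2.81734 / 1.1045 = 2.55079 years.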